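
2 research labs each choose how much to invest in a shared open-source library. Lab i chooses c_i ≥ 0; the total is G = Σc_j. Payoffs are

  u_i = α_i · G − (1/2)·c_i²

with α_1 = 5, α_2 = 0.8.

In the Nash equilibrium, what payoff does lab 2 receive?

4.32

Lab i's FOC: ∂u_i/∂c_i = α_i − c_i = 0, so c_i* = α_i.
NE contributions = (5, 0.8); G = 5.8.
u_2 = α_2·G − ½·(c_2)² = 0.8·5.8 − ½·0.8² = 4.32.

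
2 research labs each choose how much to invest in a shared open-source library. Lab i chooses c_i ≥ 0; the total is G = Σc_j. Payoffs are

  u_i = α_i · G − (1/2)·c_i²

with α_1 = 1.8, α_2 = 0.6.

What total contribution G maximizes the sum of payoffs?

4.8

Planner FOC: ∂(Σu_j)/∂c_i = (Σα_j) − c_i = 0, so c_i^SO = Σα_j = 2.4 for every i; G^SO = 4.8.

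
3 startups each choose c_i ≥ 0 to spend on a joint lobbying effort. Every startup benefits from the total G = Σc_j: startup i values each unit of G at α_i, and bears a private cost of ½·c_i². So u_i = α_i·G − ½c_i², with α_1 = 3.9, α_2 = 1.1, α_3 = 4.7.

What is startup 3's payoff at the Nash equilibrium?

Startup i's FOC: ∂u_i/∂c_i = α_i − c_i = 0, so c_i* = α_i.
NE contributions = (3.9, 1.1, 4.7); G = 9.7.
u_3 = α_3·G − ½·(c_3)² = 4.7·9.7 − ½·4.7² = 34.545.

34.545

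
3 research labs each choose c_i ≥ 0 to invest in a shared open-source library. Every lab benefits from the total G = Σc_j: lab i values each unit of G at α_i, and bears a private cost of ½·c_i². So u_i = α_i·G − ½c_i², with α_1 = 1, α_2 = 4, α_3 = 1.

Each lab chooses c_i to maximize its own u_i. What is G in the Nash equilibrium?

6

Lab i's FOC: ∂u_i/∂c_i = α_i − c_i = 0, so c_i* = α_i.
NE contributions = (1, 4, 1); G = 6.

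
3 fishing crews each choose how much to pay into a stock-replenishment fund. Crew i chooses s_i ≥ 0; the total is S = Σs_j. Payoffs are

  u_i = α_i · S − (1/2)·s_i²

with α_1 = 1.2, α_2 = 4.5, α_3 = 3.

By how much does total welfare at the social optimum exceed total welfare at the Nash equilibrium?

Crew i's FOC: ∂u_i/∂s_i = α_i − s_i = 0, so s_i* = α_i.
NE contributions = (1.2, 4.5, 3); S = 8.7.
W^NE = (Σα)·S − ½Σα_i² = 8.7² − ½·30.69 = 60.345.
Planner sets s_i = Σα_j = 8.7 for every i, so S^SO = 3·8.7 = 26.1.
W^SO = (Σα)·S^SO − ½·3·(Σα)² = (3/2)·8.7² = 113.535.
Deadweight loss = W^SO − W^NE = 53.19.

53.19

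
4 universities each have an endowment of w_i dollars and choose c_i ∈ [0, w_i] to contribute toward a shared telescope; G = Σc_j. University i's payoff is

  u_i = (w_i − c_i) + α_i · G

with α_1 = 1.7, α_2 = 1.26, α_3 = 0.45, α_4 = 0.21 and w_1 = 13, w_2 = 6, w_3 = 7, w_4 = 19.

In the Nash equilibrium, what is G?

19

∂u_i/∂c_i = α_i − 1, so university i contributes w_i if α_i > 1, else 0.
α_i > 1 for i ∈ {1, 2}; NE contributions (13, 6, 0, 0), G = 19.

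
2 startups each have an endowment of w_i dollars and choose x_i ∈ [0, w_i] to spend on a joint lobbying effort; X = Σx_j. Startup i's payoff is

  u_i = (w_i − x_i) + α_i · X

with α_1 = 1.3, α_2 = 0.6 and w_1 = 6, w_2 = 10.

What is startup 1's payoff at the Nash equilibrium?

7.8

∂u_i/∂x_i = α_i − 1, so startup i contributes w_i if α_i > 1, else 0.
α_i > 1 for i ∈ {1}; NE contributions (6, 0), X = 6.
u_1 = (6 − 6) + 1.3·6 = 7.8.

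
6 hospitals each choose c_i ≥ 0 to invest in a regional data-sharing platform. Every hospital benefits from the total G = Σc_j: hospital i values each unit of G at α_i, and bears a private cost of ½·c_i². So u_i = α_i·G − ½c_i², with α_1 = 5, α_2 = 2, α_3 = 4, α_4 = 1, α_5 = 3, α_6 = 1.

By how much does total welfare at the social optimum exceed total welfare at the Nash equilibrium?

540

Hospital i's FOC: ∂u_i/∂c_i = α_i − c_i = 0, so c_i* = α_i.
NE contributions = (5, 2, 4, 1, 3, 1); G = 16.
W^NE = (Σα)·G − ½Σα_i² = 16² − ½·56 = 228.
Planner sets c_i = Σα_j = 16 for every i, so G^SO = 6·16 = 96.
W^SO = (Σα)·G^SO − ½·6·(Σα)² = (6/2)·16² = 768.
Deadweight loss = W^SO − W^NE = 540.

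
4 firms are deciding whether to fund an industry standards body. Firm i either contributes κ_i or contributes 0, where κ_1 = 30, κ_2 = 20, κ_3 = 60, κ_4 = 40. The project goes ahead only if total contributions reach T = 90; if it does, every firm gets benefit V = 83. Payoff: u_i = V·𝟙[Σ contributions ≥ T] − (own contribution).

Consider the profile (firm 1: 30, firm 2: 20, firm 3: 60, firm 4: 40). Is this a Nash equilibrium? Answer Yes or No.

Total = 150 ≥ 90: provided.
Firm 1 (pledges 30, payoff 53): dropping to 0 → total 120, payoff 83. Profitable deviation.

No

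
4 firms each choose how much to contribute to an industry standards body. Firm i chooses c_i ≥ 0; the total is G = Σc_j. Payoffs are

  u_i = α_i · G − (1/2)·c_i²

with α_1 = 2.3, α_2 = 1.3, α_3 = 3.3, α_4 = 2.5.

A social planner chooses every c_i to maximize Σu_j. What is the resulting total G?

Planner FOC: ∂(Σu_j)/∂c_i = (Σα_j) − c_i = 0, so c_i^SO = Σα_j = 9.4 for every i; G^SO = 37.6.

37.6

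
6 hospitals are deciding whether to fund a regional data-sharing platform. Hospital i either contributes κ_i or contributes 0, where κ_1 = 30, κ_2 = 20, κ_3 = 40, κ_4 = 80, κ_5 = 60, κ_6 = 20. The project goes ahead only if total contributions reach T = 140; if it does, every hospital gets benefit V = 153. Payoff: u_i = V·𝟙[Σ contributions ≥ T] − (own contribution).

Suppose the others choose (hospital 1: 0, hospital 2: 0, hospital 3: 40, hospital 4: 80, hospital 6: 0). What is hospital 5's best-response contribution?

Others' total = 120. Contributing 60 brings total to 180 ≥ 140: gain V − κ_5 = 93.
Best response: 60.

60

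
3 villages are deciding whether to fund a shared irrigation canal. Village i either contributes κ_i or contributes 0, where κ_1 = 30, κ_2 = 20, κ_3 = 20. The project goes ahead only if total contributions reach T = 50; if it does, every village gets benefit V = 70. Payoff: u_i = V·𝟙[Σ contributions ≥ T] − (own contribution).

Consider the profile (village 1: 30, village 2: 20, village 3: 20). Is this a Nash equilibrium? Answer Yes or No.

No

Total = 70 ≥ 50: provided.
Village 1 (pledges 30, payoff 40): dropping to 0 → total 40, payoff 0. No gain.
Village 2 (pledges 20, payoff 50): dropping to 0 → total 50, payoff 70. Profitable deviation.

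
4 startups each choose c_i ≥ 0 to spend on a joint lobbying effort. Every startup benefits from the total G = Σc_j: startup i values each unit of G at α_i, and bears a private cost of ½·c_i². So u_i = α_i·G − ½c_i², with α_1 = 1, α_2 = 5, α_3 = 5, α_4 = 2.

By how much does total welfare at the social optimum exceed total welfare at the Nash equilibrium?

Startup i's FOC: ∂u_i/∂c_i = α_i − c_i = 0, so c_i* = α_i.
NE contributions = (1, 5, 5, 2); G = 13.
W^NE = (Σα)·G − ½Σα_i² = 13² − ½·55 = 141.5.
Planner sets c_i = Σα_j = 13 for every i, so G^SO = 4·13 = 52.
W^SO = (Σα)·G^SO − ½·4·(Σα)² = (4/2)·13² = 338.
Deadweight loss = W^SO − W^NE = 196.5.

196.5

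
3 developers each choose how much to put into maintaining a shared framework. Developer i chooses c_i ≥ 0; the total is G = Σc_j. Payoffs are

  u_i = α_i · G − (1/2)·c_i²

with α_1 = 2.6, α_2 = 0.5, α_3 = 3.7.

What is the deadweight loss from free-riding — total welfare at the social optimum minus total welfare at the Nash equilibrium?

Developer i's FOC: ∂u_i/∂c_i = α_i − c_i = 0, so c_i* = α_i.
NE contributions = (2.6, 0.5, 3.7); G = 6.8.
W^NE = (Σα)·G − ½Σα_i² = 6.8² − ½·20.7 = 35.89.
Planner sets c_i = Σα_j = 6.8 for every i, so G^SO = 3·6.8 = 20.4.
W^SO = (Σα)·G^SO − ½·3·(Σα)² = (3/2)·6.8² = 69.36.
Deadweight loss = W^SO − W^NE = 33.47.

33.47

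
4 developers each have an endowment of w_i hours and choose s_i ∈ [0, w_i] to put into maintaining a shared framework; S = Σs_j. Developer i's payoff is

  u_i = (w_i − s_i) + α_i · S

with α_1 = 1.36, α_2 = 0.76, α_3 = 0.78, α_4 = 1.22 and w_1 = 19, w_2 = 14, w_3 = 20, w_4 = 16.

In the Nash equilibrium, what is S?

∂u_i/∂s_i = α_i − 1, so developer i contributes w_i if α_i > 1, else 0.
α_i > 1 for i ∈ {1, 4}; NE contributions (19, 0, 0, 16), S = 35.

35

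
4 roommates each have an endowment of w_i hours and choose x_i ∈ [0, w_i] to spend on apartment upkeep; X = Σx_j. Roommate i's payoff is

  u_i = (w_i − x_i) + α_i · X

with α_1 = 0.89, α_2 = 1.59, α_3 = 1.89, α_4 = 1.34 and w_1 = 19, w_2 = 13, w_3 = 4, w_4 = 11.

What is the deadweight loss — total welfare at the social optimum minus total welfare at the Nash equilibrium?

89.49

∂u_i/∂x_i = α_i − 1, so roommate i contributes w_i if α_i > 1, else 0.
α_i > 1 for i ∈ {2, 3, 4}; NE contributions (0, 13, 4, 11), X = 28.
W^NE = Σw_i − X^NE + (Σα_i)·X^NE = 47 + 4.71·28 = 178.88.
Planner: ∂(Σu_j)/∂x_i = Σα_j − 1 = 4.71 > 0, so everyone contributes w_i; X^SO = 47, W^SO = 47 + 4.71·47 = 268.37.
Deadweight loss = 89.49.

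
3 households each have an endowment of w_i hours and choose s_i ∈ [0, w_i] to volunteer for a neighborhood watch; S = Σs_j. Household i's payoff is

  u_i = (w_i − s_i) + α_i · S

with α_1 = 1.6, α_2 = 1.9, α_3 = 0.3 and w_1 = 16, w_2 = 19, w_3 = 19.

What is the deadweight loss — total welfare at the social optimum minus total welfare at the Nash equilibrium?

53.2

∂u_i/∂s_i = α_i − 1, so household i contributes w_i if α_i > 1, else 0.
α_i > 1 for i ∈ {1, 2}; NE contributions (16, 19, 0), S = 35.
W^NE = Σw_i − S^NE + (Σα_i)·S^NE = 54 + 2.8·35 = 152.
Planner: ∂(Σu_j)/∂s_i = Σα_j − 1 = 2.8 > 0, so everyone contributes w_i; S^SO = 54, W^SO = 54 + 2.8·54 = 205.2.
Deadweight loss = 53.2.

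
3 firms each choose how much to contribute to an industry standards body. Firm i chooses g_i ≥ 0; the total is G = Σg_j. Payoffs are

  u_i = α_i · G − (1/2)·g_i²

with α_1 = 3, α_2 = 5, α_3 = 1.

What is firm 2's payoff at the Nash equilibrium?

32.5

Firm i's FOC: ∂u_i/∂g_i = α_i − g_i = 0, so g_i* = α_i.
NE contributions = (3, 5, 1); G = 9.
u_2 = α_2·G − ½·(g_2)² = 5·9 − ½·5² = 32.5.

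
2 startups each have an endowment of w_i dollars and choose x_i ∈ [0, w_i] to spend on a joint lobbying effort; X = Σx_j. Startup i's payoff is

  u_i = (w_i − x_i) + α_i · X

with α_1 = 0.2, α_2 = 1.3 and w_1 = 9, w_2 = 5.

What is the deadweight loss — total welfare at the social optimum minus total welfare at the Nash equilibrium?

∂u_i/∂x_i = α_i − 1, so startup i contributes w_i if α_i > 1, else 0.
α_i > 1 for i ∈ {2}; NE contributions (0, 5), X = 5.
W^NE = Σw_i − X^NE + (Σα_i)·X^NE = 14 + 0.5·5 = 16.5.
Planner: ∂(Σu_j)/∂x_i = Σα_j − 1 = 0.5 > 0, so everyone contributes w_i; X^SO = 14, W^SO = 14 + 0.5·14 = 21.
Deadweight loss = 4.5.

4.5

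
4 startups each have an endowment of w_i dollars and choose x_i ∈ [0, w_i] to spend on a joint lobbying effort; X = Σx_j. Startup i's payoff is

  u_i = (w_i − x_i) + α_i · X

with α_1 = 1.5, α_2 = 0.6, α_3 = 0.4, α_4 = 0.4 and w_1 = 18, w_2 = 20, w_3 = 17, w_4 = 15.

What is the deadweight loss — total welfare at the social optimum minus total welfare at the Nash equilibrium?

98.8

∂u_i/∂x_i = α_i − 1, so startup i contributes w_i if α_i > 1, else 0.
α_i > 1 for i ∈ {1}; NE contributions (18, 0, 0, 0), X = 18.
W^NE = Σw_i − X^NE + (Σα_i)·X^NE = 70 + 1.9·18 = 104.2.
Planner: ∂(Σu_j)/∂x_i = Σα_j − 1 = 1.9 > 0, so everyone contributes w_i; X^SO = 70, W^SO = 70 + 1.9·70 = 203.
Deadweight loss = 98.8.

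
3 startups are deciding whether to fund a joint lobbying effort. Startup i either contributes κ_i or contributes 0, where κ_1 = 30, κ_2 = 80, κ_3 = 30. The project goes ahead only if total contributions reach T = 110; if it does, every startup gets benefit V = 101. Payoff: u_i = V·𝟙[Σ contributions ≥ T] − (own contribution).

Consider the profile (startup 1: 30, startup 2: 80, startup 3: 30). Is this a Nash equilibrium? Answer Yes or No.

No

Total = 140 ≥ 110: provided.
Startup 1 (pledges 30, payoff 71): dropping to 0 → total 110, payoff 101. Profitable deviation.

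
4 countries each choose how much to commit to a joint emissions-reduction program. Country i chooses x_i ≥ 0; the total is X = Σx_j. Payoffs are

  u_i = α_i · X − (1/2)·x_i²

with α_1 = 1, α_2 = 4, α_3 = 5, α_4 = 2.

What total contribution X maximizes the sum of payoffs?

Planner FOC: ∂(Σu_j)/∂x_i = (Σα_j) − x_i = 0, so x_i^SO = Σα_j = 12 for every i; X^SO = 48.

48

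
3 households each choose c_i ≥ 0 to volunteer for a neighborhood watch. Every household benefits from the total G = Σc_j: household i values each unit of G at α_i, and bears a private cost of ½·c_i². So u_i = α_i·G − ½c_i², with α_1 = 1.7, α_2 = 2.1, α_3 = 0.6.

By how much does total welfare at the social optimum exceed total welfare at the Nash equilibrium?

13.51

Household i's FOC: ∂u_i/∂c_i = α_i − c_i = 0, so c_i* = α_i.
NE contributions = (1.7, 2.1, 0.6); G = 4.4.
W^NE = (Σα)·G − ½Σα_i² = 4.4² − ½·7.66 = 15.53.
Planner sets c_i = Σα_j = 4.4 for every i, so G^SO = 3·4.4 = 13.2.
W^SO = (Σα)·G^SO − ½·3·(Σα)² = (3/2)·4.4² = 29.04.
Deadweight loss = W^SO − W^NE = 13.51.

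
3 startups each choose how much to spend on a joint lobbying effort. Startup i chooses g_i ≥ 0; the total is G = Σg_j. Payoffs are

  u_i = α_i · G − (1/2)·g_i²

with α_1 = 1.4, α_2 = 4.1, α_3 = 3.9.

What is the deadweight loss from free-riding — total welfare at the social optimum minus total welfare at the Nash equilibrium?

Startup i's FOC: ∂u_i/∂g_i = α_i − g_i = 0, so g_i* = α_i.
NE contributions = (1.4, 4.1, 3.9); G = 9.4.
W^NE = (Σα)·G − ½Σα_i² = 9.4² − ½·33.98 = 71.37.
Planner sets g_i = Σα_j = 9.4 for every i, so G^SO = 3·9.4 = 28.2.
W^SO = (Σα)·G^SO − ½·3·(Σα)² = (3/2)·9.4² = 132.54.
Deadweight loss = W^SO − W^NE = 61.17.

61.17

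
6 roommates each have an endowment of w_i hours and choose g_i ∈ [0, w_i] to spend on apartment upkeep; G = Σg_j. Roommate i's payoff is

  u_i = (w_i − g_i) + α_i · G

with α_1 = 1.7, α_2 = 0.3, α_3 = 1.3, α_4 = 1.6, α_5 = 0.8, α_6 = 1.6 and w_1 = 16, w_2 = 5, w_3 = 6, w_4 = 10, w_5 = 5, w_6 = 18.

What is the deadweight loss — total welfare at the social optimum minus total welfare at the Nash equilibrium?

63

∂u_i/∂g_i = α_i − 1, so roommate i contributes w_i if α_i > 1, else 0.
α_i > 1 for i ∈ {1, 3, 4, 6}; NE contributions (16, 0, 6, 10, 0, 18), G = 50.
W^NE = Σw_i − G^NE + (Σα_i)·G^NE = 60 + 6.3·50 = 375.
Planner: ∂(Σu_j)/∂g_i = Σα_j − 1 = 6.3 > 0, so everyone contributes w_i; G^SO = 60, W^SO = 60 + 6.3·60 = 438.
Deadweight loss = 63.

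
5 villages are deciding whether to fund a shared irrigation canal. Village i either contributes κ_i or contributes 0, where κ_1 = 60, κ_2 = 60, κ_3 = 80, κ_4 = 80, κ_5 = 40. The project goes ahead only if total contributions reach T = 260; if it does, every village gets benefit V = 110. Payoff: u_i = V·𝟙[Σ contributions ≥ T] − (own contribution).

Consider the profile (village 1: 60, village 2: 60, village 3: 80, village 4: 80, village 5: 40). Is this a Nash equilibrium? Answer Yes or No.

Total = 320 ≥ 260: provided.
Village 1 (pledges 60, payoff 50): dropping to 0 → total 260, payoff 110. Profitable deviation.

No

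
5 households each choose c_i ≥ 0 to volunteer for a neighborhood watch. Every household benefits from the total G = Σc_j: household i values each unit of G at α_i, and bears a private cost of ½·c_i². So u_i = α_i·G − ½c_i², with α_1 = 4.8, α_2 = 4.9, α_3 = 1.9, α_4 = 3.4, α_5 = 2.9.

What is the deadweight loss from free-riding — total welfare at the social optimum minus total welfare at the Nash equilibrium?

515.93

Household i's FOC: ∂u_i/∂c_i = α_i − c_i = 0, so c_i* = α_i.
NE contributions = (4.8, 4.9, 1.9, 3.4, 2.9); G = 17.9.
W^NE = (Σα)·G − ½Σα_i² = 17.9² − ½·70.63 = 285.095.
Planner sets c_i = Σα_j = 17.9 for every i, so G^SO = 5·17.9 = 89.5.
W^SO = (Σα)·G^SO − ½·5·(Σα)² = (5/2)·17.9² = 801.025.
Deadweight loss = W^SO − W^NE = 515.93.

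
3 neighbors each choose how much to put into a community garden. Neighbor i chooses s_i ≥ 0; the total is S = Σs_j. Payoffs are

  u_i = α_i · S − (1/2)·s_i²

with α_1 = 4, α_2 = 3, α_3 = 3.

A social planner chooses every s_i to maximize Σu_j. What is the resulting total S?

30

Planner FOC: ∂(Σu_j)/∂s_i = (Σα_j) − s_i = 0, so s_i^SO = Σα_j = 10 for every i; S^SO = 30.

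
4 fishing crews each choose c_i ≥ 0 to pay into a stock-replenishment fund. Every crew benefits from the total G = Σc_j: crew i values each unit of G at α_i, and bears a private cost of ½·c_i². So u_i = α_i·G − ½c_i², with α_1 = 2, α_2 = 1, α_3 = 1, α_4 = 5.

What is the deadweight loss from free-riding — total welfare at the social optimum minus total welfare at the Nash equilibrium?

96.5

Crew i's FOC: ∂u_i/∂c_i = α_i − c_i = 0, so c_i* = α_i.
NE contributions = (2, 1, 1, 5); G = 9.
W^NE = (Σα)·G − ½Σα_i² = 9² − ½·31 = 65.5.
Planner sets c_i = Σα_j = 9 for every i, so G^SO = 4·9 = 36.
W^SO = (Σα)·G^SO − ½·4·(Σα)² = (4/2)·9² = 162.
Deadweight loss = W^SO − W^NE = 96.5.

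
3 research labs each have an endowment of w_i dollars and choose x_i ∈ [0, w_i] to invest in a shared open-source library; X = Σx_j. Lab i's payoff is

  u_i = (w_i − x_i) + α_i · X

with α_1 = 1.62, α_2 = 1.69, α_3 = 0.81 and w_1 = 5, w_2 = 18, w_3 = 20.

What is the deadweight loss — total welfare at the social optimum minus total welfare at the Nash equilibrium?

∂u_i/∂x_i = α_i − 1, so lab i contributes w_i if α_i > 1, else 0.
α_i > 1 for i ∈ {1, 2}; NE contributions (5, 18, 0), X = 23.
W^NE = Σw_i − X^NE + (Σα_i)·X^NE = 43 + 3.12·23 = 114.76.
Planner: ∂(Σu_j)/∂x_i = Σα_j − 1 = 3.12 > 0, so everyone contributes w_i; X^SO = 43, W^SO = 43 + 3.12·43 = 177.16.
Deadweight loss = 62.4.

62.4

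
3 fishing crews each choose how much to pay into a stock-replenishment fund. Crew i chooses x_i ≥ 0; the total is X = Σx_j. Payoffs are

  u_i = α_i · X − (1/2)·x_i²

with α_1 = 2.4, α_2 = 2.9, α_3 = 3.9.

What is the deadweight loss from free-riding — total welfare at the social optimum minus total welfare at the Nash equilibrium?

57.01

Crew i's FOC: ∂u_i/∂x_i = α_i − x_i = 0, so x_i* = α_i.
NE contributions = (2.4, 2.9, 3.9); X = 9.2.
W^NE = (Σα)·X − ½Σα_i² = 9.2² − ½·29.38 = 69.95.
Planner sets x_i = Σα_j = 9.2 for every i, so X^SO = 3·9.2 = 27.6.
W^SO = (Σα)·X^SO − ½·3·(Σα)² = (3/2)·9.2² = 126.96.
Deadweight loss = W^SO − W^NE = 57.01.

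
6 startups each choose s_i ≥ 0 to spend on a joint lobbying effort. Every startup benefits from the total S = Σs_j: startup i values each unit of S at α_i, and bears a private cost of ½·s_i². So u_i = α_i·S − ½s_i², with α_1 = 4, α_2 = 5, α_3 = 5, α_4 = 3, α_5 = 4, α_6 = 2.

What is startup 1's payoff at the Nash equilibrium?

Startup i's FOC: ∂u_i/∂s_i = α_i − s_i = 0, so s_i* = α_i.
NE contributions = (4, 5, 5, 3, 4, 2); S = 23.
u_1 = α_1·S − ½·(s_1)² = 4·23 − ½·4² = 84.

84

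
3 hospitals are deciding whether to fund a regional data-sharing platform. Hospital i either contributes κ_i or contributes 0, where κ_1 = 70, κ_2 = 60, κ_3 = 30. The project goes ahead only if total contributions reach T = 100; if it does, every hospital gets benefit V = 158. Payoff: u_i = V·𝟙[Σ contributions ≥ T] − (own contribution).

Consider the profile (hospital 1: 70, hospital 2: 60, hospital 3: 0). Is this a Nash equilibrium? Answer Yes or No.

Total = 130 ≥ 100: provided.
Hospital 1 (pledges 70, payoff 88): dropping to 0 → total 60, payoff 0. No gain.
Hospital 2 (pledges 60, payoff 98): dropping to 0 → total 70, payoff 0. No gain.
Hospital 3 (pledges 0, payoff 158): pledging 30 → total 160, payoff 128. No gain.

Yes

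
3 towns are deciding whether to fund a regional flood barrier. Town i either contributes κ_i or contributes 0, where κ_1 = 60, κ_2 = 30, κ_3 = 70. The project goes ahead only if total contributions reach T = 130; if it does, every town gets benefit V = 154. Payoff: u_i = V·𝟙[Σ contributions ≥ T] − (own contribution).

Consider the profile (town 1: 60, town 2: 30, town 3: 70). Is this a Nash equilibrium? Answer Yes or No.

No

Total = 160 ≥ 130: provided.
Town 1 (pledges 60, payoff 94): dropping to 0 → total 100, payoff 0. No gain.
Town 2 (pledges 30, payoff 124): dropping to 0 → total 130, payoff 154. Profitable deviation.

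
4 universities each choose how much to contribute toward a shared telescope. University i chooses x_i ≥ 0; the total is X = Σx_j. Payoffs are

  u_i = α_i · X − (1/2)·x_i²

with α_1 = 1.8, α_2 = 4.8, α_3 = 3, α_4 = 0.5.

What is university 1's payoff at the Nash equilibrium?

16.56

University i's FOC: ∂u_i/∂x_i = α_i − x_i = 0, so x_i* = α_i.
NE contributions = (1.8, 4.8, 3, 0.5); X = 10.1.
u_1 = α_1·X − ½·(x_1)² = 1.8·10.1 − ½·1.8² = 16.56.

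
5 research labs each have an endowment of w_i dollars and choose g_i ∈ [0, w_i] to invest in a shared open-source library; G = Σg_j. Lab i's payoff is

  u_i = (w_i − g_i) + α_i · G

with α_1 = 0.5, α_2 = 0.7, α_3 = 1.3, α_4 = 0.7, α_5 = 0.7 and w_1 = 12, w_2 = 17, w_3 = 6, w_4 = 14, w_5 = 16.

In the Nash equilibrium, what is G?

6

∂u_i/∂g_i = α_i − 1, so lab i contributes w_i if α_i > 1, else 0.
α_i > 1 for i ∈ {3}; NE contributions (0, 0, 6, 0, 0), G = 6.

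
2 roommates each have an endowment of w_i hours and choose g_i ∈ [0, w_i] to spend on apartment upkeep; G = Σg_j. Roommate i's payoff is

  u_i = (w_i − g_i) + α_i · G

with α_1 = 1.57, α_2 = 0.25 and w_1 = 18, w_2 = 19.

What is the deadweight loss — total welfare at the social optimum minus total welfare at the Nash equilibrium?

15.58

∂u_i/∂g_i = α_i − 1, so roommate i contributes w_i if α_i > 1, else 0.
α_i > 1 for i ∈ {1}; NE contributions (18, 0), G = 18.
W^NE = Σw_i − G^NE + (Σα_i)·G^NE = 37 + 0.82·18 = 51.76.
Planner: ∂(Σu_j)/∂g_i = Σα_j − 1 = 0.82 > 0, so everyone contributes w_i; G^SO = 37, W^SO = 37 + 0.82·37 = 67.34.
Deadweight loss = 15.58.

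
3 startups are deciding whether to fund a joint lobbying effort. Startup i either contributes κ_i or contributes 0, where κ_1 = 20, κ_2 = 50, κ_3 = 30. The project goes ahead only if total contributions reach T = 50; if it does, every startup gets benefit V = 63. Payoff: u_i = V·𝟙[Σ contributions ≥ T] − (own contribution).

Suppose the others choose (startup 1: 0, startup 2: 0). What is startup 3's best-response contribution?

Others' total = 0. Even contributing 30 gives 30 < 50: no benefit either way.
Best response: 0.

0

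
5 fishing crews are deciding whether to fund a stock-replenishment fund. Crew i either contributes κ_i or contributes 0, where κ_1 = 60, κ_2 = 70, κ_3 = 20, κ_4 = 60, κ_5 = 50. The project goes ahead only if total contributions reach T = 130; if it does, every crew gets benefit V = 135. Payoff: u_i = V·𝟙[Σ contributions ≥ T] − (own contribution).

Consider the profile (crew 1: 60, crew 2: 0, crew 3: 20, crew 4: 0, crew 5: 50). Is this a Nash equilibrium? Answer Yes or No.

Total = 130 ≥ 130: provided.
Crew 1 (pledges 60, payoff 75): dropping to 0 → total 70, payoff 0. No gain.
Crew 2 (pledges 0, payoff 135): pledging 70 → total 200, payoff 65. No gain.
Crew 3 (pledges 20, payoff 115): dropping to 0 → total 110, payoff 0. No gain.
Crew 4 (pledges 0, payoff 135): pledging 60 → total 190, payoff 75. No gain.
Crew 5 (pledges 50, payoff 85): dropping to 0 → total 80, payoff 0. No gain.

Yes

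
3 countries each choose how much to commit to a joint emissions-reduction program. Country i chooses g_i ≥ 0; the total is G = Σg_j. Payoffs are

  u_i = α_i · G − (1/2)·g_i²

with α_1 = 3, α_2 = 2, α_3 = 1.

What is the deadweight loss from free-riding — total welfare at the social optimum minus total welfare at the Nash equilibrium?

25

Country i's FOC: ∂u_i/∂g_i = α_i − g_i = 0, so g_i* = α_i.
NE contributions = (3, 2, 1); G = 6.
W^NE = (Σα)·G − ½Σα_i² = 6² − ½·14 = 29.
Planner sets g_i = Σα_j = 6 for every i, so G^SO = 3·6 = 18.
W^SO = (Σα)·G^SO − ½·3·(Σα)² = (3/2)·6² = 54.
Deadweight loss = W^SO − W^NE = 25.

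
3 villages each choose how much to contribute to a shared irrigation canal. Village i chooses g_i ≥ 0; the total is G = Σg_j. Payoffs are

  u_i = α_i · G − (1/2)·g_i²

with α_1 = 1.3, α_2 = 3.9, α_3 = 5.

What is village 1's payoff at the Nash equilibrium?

12.415

Village i's FOC: ∂u_i/∂g_i = α_i − g_i = 0, so g_i* = α_i.
NE contributions = (1.3, 3.9, 5); G = 10.2.
u_1 = α_1·G − ½·(g_1)² = 1.3·10.2 − ½·1.3² = 12.415.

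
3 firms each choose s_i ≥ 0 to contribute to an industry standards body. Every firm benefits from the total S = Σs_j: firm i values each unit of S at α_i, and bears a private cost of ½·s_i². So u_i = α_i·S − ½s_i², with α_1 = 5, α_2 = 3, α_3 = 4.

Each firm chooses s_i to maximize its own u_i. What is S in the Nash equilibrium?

12

Firm i's FOC: ∂u_i/∂s_i = α_i − s_i = 0, so s_i* = α_i.
NE contributions = (5, 3, 4); S = 12.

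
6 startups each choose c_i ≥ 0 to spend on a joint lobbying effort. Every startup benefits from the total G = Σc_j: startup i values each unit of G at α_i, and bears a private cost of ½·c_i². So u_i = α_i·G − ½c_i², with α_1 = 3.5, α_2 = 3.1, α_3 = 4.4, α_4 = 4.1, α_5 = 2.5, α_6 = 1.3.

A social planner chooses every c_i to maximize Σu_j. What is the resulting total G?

Planner FOC: ∂(Σu_j)/∂c_i = (Σα_j) − c_i = 0, so c_i^SO = Σα_j = 18.9 for every i; G^SO = 113.4.

113.4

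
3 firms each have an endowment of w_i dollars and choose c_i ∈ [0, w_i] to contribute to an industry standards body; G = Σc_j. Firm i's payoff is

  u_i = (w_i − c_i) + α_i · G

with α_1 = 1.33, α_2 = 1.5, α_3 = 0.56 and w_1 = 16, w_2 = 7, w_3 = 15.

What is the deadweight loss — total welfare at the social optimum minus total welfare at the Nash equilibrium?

35.85

∂u_i/∂c_i = α_i − 1, so firm i contributes w_i if α_i > 1, else 0.
α_i > 1 for i ∈ {1, 2}; NE contributions (16, 7, 0), G = 23.
W^NE = Σw_i − G^NE + (Σα_i)·G^NE = 38 + 2.39·23 = 92.97.
Planner: ∂(Σu_j)/∂c_i = Σα_j − 1 = 2.39 > 0, so everyone contributes w_i; G^SO = 38, W^SO = 38 + 2.39·38 = 128.82.
Deadweight loss = 35.85.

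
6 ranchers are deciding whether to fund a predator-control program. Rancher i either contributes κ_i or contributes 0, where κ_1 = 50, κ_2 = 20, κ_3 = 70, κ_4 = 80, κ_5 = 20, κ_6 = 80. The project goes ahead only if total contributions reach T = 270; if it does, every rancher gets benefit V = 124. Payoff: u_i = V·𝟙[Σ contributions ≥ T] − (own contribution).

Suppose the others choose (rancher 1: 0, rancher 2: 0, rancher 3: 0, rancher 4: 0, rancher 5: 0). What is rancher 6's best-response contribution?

0

Others' total = 0. Even contributing 80 gives 80 < 270: no benefit either way.
Best response: 0.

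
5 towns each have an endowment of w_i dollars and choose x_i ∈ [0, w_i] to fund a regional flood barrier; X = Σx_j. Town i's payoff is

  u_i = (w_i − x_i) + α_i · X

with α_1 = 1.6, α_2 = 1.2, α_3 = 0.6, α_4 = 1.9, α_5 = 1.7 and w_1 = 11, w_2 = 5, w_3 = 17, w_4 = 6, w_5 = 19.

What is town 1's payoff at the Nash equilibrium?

∂u_i/∂x_i = α_i − 1, so town i contributes w_i if α_i > 1, else 0.
α_i > 1 for i ∈ {1, 2, 4, 5}; NE contributions (11, 5, 0, 6, 19), X = 41.
u_1 = (11 − 11) + 1.6·41 = 65.6.

65.6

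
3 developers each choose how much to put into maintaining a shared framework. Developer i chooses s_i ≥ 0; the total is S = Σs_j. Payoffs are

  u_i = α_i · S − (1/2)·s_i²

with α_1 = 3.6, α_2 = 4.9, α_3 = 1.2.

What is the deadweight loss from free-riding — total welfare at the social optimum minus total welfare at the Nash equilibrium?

Developer i's FOC: ∂u_i/∂s_i = α_i − s_i = 0, so s_i* = α_i.
NE contributions = (3.6, 4.9, 1.2); S = 9.7.
W^NE = (Σα)·S − ½Σα_i² = 9.7² − ½·38.41 = 74.885.
Planner sets s_i = Σα_j = 9.7 for every i, so S^SO = 3·9.7 = 29.1.
W^SO = (Σα)·S^SO − ½·3·(Σα)² = (3/2)·9.7² = 141.135.
Deadweight loss = W^SO − W^NE = 66.25.

66.25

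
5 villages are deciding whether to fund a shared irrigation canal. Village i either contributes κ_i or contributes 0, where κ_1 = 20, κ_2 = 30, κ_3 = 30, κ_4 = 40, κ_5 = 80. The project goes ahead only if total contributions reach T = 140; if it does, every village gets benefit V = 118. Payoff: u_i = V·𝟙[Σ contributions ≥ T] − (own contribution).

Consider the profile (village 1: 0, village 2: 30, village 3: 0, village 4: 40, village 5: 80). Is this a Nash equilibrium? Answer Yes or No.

Total = 150 ≥ 140: provided.
Village 1 (pledges 0, payoff 118): pledging 20 → total 170, payoff 98. No gain.
Village 2 (pledges 30, payoff 88): dropping to 0 → total 120, payoff 0. No gain.
Village 3 (pledges 0, payoff 118): pledging 30 → total 180, payoff 88. No gain.
Village 4 (pledges 40, payoff 78): dropping to 0 → total 110, payoff 0. No gain.
Village 5 (pledges 80, payoff 38): dropping to 0 → total 70, payoff 0. No gain.

Yes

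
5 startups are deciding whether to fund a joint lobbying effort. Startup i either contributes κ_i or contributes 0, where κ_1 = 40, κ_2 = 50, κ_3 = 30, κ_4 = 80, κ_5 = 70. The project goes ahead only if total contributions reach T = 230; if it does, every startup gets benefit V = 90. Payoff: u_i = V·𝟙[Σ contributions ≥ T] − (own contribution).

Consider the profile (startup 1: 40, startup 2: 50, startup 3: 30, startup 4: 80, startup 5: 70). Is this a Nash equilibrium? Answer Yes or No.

No

Total = 270 ≥ 230: provided.
Startup 1 (pledges 40, payoff 50): dropping to 0 → total 230, payoff 90. Profitable deviation.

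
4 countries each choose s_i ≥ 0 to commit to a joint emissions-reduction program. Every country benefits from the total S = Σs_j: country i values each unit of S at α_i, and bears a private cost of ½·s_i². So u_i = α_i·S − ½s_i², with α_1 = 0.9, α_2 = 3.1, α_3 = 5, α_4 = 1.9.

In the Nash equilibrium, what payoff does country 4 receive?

Country i's FOC: ∂u_i/∂s_i = α_i − s_i = 0, so s_i* = α_i.
NE contributions = (0.9, 3.1, 5, 1.9); S = 10.9.
u_4 = α_4·S − ½·(s_4)² = 1.9·10.9 − ½·1.9² = 18.905.

18.905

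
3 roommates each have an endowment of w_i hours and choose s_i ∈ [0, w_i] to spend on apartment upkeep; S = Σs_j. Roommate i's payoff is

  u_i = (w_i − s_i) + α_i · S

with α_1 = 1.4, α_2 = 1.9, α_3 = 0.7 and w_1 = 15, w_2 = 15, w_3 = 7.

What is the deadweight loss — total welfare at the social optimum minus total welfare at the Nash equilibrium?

21

∂u_i/∂s_i = α_i − 1, so roommate i contributes w_i if α_i > 1, else 0.
α_i > 1 for i ∈ {1, 2}; NE contributions (15, 15, 0), S = 30.
W^NE = Σw_i − S^NE + (Σα_i)·S^NE = 37 + 3·30 = 127.
Planner: ∂(Σu_j)/∂s_i = Σα_j − 1 = 3 > 0, so everyone contributes w_i; S^SO = 37, W^SO = 37 + 3·37 = 148.
Deadweight loss = 21.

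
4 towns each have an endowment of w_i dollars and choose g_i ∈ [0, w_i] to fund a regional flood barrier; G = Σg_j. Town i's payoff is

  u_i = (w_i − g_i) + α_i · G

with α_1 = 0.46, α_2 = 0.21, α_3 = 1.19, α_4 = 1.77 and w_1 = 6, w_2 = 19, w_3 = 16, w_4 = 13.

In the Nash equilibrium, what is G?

∂u_i/∂g_i = α_i − 1, so town i contributes w_i if α_i > 1, else 0.
α_i > 1 for i ∈ {3, 4}; NE contributions (0, 0, 16, 13), G = 29.

29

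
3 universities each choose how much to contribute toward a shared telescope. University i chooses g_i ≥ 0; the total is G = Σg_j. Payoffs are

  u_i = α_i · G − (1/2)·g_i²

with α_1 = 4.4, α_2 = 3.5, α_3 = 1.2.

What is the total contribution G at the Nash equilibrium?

University i's FOC: ∂u_i/∂g_i = α_i − g_i = 0, so g_i* = α_i.
NE contributions = (4.4, 3.5, 1.2); G = 9.1.

9.1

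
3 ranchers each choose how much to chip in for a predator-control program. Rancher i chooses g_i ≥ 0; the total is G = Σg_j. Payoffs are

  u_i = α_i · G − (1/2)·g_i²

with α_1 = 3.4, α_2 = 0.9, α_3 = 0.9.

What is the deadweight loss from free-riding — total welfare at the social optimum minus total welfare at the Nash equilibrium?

20.11

Rancher i's FOC: ∂u_i/∂g_i = α_i − g_i = 0, so g_i* = α_i.
NE contributions = (3.4, 0.9, 0.9); G = 5.2.
W^NE = (Σα)·G − ½Σα_i² = 5.2² − ½·13.18 = 20.45.
Planner sets g_i = Σα_j = 5.2 for every i, so G^SO = 3·5.2 = 15.6.
W^SO = (Σα)·G^SO − ½·3·(Σα)² = (3/2)·5.2² = 40.56.
Deadweight loss = W^SO − W^NE = 20.11.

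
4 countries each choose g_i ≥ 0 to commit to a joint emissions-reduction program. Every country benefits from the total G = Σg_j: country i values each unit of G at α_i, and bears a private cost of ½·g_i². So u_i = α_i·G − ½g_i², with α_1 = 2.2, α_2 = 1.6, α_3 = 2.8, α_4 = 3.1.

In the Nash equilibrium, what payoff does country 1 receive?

Country i's FOC: ∂u_i/∂g_i = α_i − g_i = 0, so g_i* = α_i.
NE contributions = (2.2, 1.6, 2.8, 3.1); G = 9.7.
u_1 = α_1·G − ½·(g_1)² = 2.2·9.7 − ½·2.2² = 18.92.

18.92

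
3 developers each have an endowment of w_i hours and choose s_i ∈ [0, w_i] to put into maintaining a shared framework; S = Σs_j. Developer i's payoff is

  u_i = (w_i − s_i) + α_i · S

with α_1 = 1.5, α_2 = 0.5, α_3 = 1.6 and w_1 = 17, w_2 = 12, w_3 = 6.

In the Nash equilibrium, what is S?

∂u_i/∂s_i = α_i − 1, so developer i contributes w_i if α_i > 1, else 0.
α_i > 1 for i ∈ {1, 3}; NE contributions (17, 0, 6), S = 23.

23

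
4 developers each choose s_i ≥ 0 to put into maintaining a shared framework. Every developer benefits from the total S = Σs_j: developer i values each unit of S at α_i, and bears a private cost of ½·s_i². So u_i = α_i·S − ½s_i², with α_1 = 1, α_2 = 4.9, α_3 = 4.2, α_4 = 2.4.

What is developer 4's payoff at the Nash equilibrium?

27.12

Developer i's FOC: ∂u_i/∂s_i = α_i − s_i = 0, so s_i* = α_i.
NE contributions = (1, 4.9, 4.2, 2.4); S = 12.5.
u_4 = α_4·S − ½·(s_4)² = 2.4·12.5 − ½·2.4² = 27.12.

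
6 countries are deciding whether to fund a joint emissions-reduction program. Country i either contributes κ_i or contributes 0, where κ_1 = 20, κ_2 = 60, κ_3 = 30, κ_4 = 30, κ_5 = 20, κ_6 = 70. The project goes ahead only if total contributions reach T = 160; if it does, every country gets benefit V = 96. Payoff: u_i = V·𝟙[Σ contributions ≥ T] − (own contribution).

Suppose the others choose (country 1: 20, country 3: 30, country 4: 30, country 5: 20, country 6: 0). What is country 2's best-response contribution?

Others' total = 100. Contributing 60 brings total to 160 ≥ 160: gain V − κ_2 = 36.
Best response: 60.

60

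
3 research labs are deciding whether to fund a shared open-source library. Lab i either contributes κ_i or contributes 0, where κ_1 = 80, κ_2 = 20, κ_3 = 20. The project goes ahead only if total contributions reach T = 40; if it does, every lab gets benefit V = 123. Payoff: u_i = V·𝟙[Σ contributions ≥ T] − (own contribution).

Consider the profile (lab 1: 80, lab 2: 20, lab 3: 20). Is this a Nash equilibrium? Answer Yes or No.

Total = 120 ≥ 40: provided.
Lab 1 (pledges 80, payoff 43): dropping to 0 → total 40, payoff 123. Profitable deviation.

No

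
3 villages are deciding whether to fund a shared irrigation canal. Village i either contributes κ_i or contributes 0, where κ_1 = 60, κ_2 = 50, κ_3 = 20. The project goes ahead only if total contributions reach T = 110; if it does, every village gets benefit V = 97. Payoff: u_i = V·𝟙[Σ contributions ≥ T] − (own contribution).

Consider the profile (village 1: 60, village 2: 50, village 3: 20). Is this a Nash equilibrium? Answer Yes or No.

Total = 130 ≥ 110: provided.
Village 1 (pledges 60, payoff 37): dropping to 0 → total 70, payoff 0. No gain.
Village 2 (pledges 50, payoff 47): dropping to 0 → total 80, payoff 0. No gain.
Village 3 (pledges 20, payoff 77): dropping to 0 → total 110, payoff 97. Profitable deviation.

No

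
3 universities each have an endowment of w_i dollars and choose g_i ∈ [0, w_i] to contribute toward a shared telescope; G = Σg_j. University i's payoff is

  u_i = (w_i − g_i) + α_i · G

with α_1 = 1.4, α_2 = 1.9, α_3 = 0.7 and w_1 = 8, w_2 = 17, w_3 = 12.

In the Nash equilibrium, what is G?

∂u_i/∂g_i = α_i − 1, so university i contributes w_i if α_i > 1, else 0.
α_i > 1 for i ∈ {1, 2}; NE contributions (8, 17, 0), G = 25.

25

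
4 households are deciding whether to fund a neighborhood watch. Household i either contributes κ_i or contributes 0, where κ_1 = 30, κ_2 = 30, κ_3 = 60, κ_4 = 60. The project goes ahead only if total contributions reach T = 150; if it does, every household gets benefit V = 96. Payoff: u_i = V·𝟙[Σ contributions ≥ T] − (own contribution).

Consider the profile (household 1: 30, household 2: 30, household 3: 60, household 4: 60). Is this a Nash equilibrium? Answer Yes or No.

No

Total = 180 ≥ 150: provided.
Household 1 (pledges 30, payoff 66): dropping to 0 → total 150, payoff 96. Profitable deviation.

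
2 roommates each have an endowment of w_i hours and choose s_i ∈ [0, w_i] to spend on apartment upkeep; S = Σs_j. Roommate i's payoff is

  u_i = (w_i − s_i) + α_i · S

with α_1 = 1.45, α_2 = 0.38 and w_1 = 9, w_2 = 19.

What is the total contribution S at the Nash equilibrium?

∂u_i/∂s_i = α_i − 1, so roommate i contributes w_i if α_i > 1, else 0.
α_i > 1 for i ∈ {1}; NE contributions (9, 0), S = 9.

9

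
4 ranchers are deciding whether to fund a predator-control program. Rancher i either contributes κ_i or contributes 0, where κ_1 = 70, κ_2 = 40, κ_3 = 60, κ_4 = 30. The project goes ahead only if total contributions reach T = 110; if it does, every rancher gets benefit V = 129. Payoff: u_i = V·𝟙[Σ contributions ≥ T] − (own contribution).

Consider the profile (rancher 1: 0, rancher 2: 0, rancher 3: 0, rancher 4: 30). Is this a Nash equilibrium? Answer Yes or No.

No

Total = 30 < 110: not provided.
Rancher 1 (pledges 0, payoff 0): pledging 70 → total 100, payoff -70. No gain.
Rancher 2 (pledges 0, payoff 0): pledging 40 → total 70, payoff -40. No gain.
Rancher 3 (pledges 0, payoff 0): pledging 60 → total 90, payoff -60. No gain.
Rancher 4 (pledges 30, payoff -30): dropping to 0 → total 0, payoff 0. Profitable deviation.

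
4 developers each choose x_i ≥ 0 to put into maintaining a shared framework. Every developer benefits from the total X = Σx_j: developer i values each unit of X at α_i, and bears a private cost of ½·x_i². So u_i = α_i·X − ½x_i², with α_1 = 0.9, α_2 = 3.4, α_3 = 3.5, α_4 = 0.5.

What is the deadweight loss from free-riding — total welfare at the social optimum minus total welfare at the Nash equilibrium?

81.325

Developer i's FOC: ∂u_i/∂x_i = α_i − x_i = 0, so x_i* = α_i.
NE contributions = (0.9, 3.4, 3.5, 0.5); X = 8.3.
W^NE = (Σα)·X − ½Σα_i² = 8.3² − ½·24.87 = 56.455.
Planner sets x_i = Σα_j = 8.3 for every i, so X^SO = 4·8.3 = 33.2.
W^SO = (Σα)·X^SO − ½·4·(Σα)² = (4/2)·8.3² = 137.78.
Deadweight loss = W^SO − W^NE = 81.325.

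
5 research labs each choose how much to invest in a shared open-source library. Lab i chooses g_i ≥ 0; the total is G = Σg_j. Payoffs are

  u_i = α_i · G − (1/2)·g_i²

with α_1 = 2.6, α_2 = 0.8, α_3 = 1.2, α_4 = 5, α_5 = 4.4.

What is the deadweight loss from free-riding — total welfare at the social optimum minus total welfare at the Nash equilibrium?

Lab i's FOC: ∂u_i/∂g_i = α_i − g_i = 0, so g_i* = α_i.
NE contributions = (2.6, 0.8, 1.2, 5, 4.4); G = 14.
W^NE = (Σα)·G − ½Σα_i² = 14² − ½·53.2 = 169.4.
Planner sets g_i = Σα_j = 14 for every i, so G^SO = 5·14 = 70.
W^SO = (Σα)·G^SO − ½·5·(Σα)² = (5/2)·14² = 490.
Deadweight loss = W^SO − W^NE = 320.6.

320.6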